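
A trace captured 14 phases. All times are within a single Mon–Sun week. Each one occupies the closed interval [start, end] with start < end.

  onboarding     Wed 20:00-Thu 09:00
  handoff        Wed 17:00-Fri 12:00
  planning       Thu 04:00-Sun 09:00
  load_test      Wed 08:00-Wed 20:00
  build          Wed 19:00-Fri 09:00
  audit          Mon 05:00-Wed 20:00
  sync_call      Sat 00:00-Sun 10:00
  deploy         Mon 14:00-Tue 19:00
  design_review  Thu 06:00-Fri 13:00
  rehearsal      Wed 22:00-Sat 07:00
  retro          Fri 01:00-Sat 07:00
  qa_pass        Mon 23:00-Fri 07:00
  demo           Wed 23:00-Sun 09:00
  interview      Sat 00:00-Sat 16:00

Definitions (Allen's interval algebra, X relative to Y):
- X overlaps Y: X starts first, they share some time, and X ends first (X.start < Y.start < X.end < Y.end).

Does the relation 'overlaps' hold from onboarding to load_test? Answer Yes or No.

onboarding = [Wed 20:00, Thu 09:00], load_test = [Wed 08:00, Wed 20:00].
Actual relation of onboarding to load_test: met-by.
Asked whether 'overlaps' holds → No.

No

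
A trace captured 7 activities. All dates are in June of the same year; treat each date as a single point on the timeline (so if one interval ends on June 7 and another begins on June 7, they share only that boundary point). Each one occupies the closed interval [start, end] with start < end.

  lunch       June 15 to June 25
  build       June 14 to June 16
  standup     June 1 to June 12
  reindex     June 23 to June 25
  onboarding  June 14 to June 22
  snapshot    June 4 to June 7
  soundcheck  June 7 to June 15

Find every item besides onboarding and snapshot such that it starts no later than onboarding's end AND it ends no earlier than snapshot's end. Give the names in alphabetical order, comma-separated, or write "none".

build, lunch, soundcheck, standup

Conditions: its start is no later than onboarding's end (X.start <= June 22) AND its end is no earlier than snapshot's end (X.end >= June 7).
build: start June 14 <= June 22? ✓; end June 16 >= June 7? ✓ → yes.
lunch: start June 15 <= June 22? ✓; end June 25 >= June 7? ✓ → yes.
reindex: start June 23 <= June 22? ✗; end June 25 >= June 7? ✓ → no.
soundcheck: start June 7 <= June 22? ✓; end June 15 >= June 7? ✓ → yes.
standup: start June 1 <= June 22? ✓; end June 12 >= June 7? ✓ → yes.
Result: build, lunch, soundcheck, standup.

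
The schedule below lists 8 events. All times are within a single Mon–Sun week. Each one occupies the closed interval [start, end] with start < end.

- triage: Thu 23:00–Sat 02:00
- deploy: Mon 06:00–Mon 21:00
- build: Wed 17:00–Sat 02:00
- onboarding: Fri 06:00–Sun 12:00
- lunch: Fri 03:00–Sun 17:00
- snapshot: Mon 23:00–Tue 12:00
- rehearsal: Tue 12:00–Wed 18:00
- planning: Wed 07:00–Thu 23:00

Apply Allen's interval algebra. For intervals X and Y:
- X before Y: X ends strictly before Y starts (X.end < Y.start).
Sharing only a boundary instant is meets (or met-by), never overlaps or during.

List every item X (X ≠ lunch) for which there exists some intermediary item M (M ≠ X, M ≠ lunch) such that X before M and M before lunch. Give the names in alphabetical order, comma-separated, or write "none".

deploy, snapshot

Target lunch = [Fri 03:00, Sun 17:00].
Intermediaries M with M before lunch: deploy, planning, rehearsal, snapshot.
Via deploy — items with X before deploy: none.
Via planning — items with X before planning: deploy, snapshot.
Via rehearsal — items with X before rehearsal: deploy.
Via snapshot — items with X before snapshot: deploy.
Union: deploy, snapshot.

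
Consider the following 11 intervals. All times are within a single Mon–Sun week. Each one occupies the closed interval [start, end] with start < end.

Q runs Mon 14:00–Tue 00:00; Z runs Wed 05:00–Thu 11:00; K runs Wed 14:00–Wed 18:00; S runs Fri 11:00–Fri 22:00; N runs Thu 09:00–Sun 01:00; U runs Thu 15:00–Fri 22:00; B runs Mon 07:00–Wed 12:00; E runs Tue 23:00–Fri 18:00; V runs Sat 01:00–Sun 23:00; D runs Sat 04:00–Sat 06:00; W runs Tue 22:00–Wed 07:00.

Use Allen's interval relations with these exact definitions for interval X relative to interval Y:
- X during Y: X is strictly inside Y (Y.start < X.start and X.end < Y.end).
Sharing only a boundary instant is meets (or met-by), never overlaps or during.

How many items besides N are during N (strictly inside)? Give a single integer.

3

Target N = [Thu 09:00, Sun 01:00].
B [Mon 07:00, Wed 12:00] → before → no.
D [Sat 04:00, Sat 06:00] → during → counts.
E [Tue 23:00, Fri 18:00] → overlaps → no.
K [Wed 14:00, Wed 18:00] → before → no.
Q [Mon 14:00, Tue 00:00] → before → no.
S [Fri 11:00, Fri 22:00] → during → counts.
U [Thu 15:00, Fri 22:00] → during → counts.
V [Sat 01:00, Sun 23:00] → overlapped-by → no.
W [Tue 22:00, Wed 07:00] → before → no.
Z [Wed 05:00, Thu 11:00] → overlaps → no.
Total: 3.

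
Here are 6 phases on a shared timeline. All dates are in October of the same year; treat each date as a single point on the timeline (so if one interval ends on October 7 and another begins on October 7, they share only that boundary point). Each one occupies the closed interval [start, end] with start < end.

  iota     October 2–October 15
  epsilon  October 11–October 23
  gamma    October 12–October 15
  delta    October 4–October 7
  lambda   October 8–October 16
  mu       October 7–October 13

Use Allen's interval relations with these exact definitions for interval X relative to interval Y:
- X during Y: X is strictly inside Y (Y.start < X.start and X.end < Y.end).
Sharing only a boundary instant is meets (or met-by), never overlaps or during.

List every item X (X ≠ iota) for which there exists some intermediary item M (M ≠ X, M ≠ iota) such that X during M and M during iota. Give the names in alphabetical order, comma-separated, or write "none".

none

Target iota = [October 2, October 15].
Intermediaries M with M during iota: delta, mu.
Via delta — items with X during delta: none.
Via mu — items with X during mu: none.
Union: none.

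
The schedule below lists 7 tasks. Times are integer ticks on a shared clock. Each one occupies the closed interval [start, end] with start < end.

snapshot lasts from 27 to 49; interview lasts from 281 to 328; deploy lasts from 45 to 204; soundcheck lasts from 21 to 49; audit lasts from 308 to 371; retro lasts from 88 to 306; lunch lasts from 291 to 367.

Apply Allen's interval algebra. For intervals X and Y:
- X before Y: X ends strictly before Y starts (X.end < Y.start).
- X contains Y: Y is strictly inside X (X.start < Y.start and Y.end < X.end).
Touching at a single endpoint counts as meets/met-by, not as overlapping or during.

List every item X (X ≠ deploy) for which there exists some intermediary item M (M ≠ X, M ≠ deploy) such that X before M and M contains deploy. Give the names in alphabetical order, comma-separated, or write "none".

none

Target deploy = [45, 204].
Intermediaries M with M contains deploy: none.
Union: none.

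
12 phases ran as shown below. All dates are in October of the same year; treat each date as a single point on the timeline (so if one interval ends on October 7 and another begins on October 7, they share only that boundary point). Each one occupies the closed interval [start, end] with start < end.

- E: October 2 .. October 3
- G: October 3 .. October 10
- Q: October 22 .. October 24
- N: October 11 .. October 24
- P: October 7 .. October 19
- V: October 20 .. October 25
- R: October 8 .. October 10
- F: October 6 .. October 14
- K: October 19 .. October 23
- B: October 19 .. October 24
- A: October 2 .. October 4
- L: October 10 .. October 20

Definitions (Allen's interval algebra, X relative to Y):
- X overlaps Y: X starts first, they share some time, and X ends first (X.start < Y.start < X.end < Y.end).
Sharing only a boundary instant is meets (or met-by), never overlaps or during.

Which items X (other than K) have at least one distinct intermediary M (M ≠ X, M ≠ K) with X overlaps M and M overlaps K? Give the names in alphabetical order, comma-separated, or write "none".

F, P

Target K = [October 19, October 23].
Intermediaries M with M overlaps K: L.
Via L — items with X overlaps L: F, P.
Union: F, P.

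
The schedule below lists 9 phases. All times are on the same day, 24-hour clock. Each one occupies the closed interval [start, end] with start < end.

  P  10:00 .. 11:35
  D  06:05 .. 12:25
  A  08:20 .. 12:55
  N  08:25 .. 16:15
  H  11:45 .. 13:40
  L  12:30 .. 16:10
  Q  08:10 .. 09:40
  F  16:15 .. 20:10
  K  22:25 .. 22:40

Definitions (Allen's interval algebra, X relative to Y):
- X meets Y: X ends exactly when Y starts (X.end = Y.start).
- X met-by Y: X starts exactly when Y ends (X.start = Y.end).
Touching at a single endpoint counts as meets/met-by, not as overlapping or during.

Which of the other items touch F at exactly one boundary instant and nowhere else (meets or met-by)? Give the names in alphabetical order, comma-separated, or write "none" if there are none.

Target F = [16:15, 20:10].
A [08:20, 12:55] → before → no.
D [06:05, 12:25] → before → no.
H [11:45, 13:40] → before → no.
K [22:25, 22:40] → after → no.
L [12:30, 16:10] → before → no.
N [08:25, 16:15] → meets → yes.
P [10:00, 11:35] → before → no.
Q [08:10, 09:40] → before → no.
Result: N.

N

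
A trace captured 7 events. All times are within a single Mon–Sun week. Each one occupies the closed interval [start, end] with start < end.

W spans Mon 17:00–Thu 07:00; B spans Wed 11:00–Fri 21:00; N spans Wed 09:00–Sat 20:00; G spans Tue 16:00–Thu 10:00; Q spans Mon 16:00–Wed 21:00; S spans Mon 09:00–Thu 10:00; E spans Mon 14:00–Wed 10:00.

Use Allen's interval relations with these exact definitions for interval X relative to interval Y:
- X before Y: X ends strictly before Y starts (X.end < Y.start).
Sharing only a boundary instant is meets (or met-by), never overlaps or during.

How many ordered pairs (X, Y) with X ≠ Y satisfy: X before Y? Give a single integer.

1

Checking all 42 ordered pairs for relation 'before'; matching pairs in alphabetical order:
(E, B): E before B ✓
Count: 1.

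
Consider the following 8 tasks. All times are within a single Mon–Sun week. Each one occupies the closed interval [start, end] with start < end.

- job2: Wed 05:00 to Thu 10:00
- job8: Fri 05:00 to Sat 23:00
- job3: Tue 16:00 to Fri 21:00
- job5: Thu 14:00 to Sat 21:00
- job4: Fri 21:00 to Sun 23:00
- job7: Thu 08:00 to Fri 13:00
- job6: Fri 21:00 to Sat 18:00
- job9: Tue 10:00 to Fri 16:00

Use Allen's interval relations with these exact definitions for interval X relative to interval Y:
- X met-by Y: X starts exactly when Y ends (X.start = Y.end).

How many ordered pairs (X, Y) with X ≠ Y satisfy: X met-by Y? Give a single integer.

Checking all 56 ordered pairs for relation 'met-by'; matching pairs in alphabetical order:
(job4, job3): job4 met-by job3 ✓
(job6, job3): job6 met-by job3 ✓
Count: 2.

2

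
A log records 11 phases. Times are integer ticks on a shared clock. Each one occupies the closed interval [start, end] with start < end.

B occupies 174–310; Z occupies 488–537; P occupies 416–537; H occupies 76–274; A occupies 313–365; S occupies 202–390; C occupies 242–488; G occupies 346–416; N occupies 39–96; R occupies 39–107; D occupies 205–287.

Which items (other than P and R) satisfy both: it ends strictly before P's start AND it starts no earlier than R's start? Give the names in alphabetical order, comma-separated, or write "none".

A, B, D, H, N, S

Conditions: its end is strictly before P's start (X.end < 416) AND its start is no earlier than R's start (X.start >= 39).
A: end 365 < 416? ✓; start 313 >= 39? ✓ → yes.
B: end 310 < 416? ✓; start 174 >= 39? ✓ → yes.
C: end 488 < 416? ✗; start 242 >= 39? ✓ → no.
D: end 287 < 416? ✓; start 205 >= 39? ✓ → yes.
G: end 416 < 416? ✗; start 346 >= 39? ✓ → no.
H: end 274 < 416? ✓; start 76 >= 39? ✓ → yes.
N: end 96 < 416? ✓; start 39 >= 39? ✓ → yes.
S: end 390 < 416? ✓; start 202 >= 39? ✓ → yes.
Z: end 537 < 416? ✗; start 488 >= 39? ✓ → no.
Result: A, B, D, H, N, S.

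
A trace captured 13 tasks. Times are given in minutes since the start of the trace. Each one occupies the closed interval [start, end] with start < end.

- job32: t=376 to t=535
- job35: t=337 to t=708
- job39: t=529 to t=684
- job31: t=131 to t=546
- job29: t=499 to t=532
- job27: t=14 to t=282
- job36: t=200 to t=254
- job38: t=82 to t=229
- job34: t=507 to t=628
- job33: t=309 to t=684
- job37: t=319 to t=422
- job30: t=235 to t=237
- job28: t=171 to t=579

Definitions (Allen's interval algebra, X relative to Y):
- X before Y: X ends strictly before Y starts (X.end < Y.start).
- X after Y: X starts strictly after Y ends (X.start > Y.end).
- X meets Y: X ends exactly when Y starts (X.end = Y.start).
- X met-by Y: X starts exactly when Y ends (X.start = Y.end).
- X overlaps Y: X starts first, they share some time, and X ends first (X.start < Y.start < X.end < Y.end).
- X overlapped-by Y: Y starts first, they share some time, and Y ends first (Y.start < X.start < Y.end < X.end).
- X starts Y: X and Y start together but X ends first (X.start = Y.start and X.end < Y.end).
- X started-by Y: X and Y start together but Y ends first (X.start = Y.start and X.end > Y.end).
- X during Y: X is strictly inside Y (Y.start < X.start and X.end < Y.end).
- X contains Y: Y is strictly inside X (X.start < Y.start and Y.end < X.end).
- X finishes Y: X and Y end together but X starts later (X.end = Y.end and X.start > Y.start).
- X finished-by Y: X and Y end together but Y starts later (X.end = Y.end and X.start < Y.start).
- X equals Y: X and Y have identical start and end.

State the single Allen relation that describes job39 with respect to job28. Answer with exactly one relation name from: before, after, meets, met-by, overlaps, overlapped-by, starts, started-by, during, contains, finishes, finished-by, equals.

overlapped-by

job39 = [t=529, t=684]; job28 = [t=171, t=579].
Compare endpoints: job39.start > job28.start, job39.start < job28.end, job39.end > job28.start, job39.end > job28.end.
That pattern is 'overlapped-by'.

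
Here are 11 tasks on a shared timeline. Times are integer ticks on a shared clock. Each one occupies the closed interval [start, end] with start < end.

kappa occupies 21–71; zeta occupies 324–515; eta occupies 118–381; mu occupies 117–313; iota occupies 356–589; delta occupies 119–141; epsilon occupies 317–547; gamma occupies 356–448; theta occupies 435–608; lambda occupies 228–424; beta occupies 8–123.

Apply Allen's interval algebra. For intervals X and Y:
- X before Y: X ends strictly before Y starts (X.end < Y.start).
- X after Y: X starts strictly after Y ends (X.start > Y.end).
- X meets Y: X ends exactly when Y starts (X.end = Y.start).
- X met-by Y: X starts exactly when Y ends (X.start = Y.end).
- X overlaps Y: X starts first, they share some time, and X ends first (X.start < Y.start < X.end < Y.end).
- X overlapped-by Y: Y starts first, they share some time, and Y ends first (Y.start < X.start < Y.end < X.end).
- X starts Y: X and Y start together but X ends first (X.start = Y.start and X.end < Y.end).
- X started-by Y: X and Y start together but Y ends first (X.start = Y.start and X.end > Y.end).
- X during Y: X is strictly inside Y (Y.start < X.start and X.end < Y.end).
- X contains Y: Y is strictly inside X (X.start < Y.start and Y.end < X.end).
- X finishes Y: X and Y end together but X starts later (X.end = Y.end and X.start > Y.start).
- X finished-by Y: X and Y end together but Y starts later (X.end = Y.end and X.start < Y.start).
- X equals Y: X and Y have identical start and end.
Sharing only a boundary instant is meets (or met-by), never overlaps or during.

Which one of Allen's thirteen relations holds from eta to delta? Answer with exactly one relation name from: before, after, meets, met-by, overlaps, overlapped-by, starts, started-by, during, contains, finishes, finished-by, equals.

eta = [118, 381]; delta = [119, 141].
Compare endpoints: eta.start < delta.start, eta.start < delta.end, eta.end > delta.start, eta.end > delta.end.
That pattern is 'contains'.

contains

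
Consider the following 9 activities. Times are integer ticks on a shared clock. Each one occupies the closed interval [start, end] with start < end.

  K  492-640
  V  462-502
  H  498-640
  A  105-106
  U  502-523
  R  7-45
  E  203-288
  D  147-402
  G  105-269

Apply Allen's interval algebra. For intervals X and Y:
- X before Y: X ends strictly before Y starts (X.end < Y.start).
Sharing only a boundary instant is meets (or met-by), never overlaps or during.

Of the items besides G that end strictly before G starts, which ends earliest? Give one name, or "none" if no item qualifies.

Target G = [105, 269].
A [105, 106] → starts → excluded.
D [147, 402] → overlapped-by → excluded.
E [203, 288] → overlapped-by → excluded.
H [498, 640] → after → excluded.
K [492, 640] → after → excluded.
R [7, 45] → before → candidate.
U [502, 523] → after → excluded.
V [462, 502] → after → excluded.
Among candidates, earliest end is 45 → R.

R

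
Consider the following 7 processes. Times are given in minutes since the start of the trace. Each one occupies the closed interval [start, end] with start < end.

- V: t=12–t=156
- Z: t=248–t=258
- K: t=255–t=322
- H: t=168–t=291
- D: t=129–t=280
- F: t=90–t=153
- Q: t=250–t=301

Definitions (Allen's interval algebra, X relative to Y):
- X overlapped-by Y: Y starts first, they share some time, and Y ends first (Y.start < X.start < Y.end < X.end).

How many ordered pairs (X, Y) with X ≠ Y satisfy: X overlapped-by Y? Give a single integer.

10

Checking all 42 ordered pairs for relation 'overlapped-by'; matching pairs in alphabetical order:
(D, F): D overlapped-by F ✓
(D, V): D overlapped-by V ✓
(H, D): H overlapped-by D ✓
(K, D): K overlapped-by D ✓
(K, H): K overlapped-by H ✓
(K, Q): K overlapped-by Q ✓
(K, Z): K overlapped-by Z ✓
(Q, D): Q overlapped-by D ✓
(Q, H): Q overlapped-by H ✓
(Q, Z): Q overlapped-by Z ✓
Count: 10.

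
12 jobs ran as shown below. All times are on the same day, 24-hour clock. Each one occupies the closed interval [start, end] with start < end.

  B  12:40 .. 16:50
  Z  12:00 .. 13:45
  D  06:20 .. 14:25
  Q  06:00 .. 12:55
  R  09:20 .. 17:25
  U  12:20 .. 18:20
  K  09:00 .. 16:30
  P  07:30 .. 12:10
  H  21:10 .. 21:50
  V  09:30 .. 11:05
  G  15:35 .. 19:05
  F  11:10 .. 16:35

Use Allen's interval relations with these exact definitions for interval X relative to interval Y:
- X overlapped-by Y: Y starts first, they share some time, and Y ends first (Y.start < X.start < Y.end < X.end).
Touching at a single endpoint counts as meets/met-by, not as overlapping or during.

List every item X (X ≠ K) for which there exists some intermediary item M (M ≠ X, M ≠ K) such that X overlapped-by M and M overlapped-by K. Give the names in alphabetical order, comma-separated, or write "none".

B, G, U

Target K = [09:00, 16:30].
Intermediaries M with M overlapped-by K: B, F, G, R, U.
Via B — items with X overlapped-by B: G.
Via F — items with X overlapped-by F: B, G, U.
Via G — items with X overlapped-by G: none.
Via R — items with X overlapped-by R: G, U.
Via U — items with X overlapped-by U: G.
Union: B, G, U.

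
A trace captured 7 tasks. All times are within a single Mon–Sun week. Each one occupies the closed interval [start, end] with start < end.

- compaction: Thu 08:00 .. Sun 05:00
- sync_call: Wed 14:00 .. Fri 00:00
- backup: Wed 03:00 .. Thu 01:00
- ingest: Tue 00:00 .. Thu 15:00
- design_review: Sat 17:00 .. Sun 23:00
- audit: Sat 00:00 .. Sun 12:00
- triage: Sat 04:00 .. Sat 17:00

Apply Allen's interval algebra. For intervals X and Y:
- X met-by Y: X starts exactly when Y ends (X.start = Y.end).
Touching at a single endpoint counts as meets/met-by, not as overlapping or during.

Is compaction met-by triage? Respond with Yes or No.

No

compaction = [Thu 08:00, Sun 05:00], triage = [Sat 04:00, Sat 17:00].
Actual relation of compaction to triage: contains.
Asked whether 'met-by' holds → No.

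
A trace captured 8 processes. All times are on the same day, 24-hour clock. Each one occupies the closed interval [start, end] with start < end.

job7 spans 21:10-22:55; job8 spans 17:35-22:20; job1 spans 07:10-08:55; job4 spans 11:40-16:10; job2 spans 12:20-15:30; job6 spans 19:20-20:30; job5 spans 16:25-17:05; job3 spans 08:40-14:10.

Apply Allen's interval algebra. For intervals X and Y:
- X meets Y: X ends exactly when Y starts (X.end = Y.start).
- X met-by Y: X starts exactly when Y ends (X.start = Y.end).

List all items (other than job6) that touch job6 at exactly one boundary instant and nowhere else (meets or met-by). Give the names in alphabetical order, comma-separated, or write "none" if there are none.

none

Target job6 = [19:20, 20:30].
job1 [07:10, 08:55] → before → no.
job2 [12:20, 15:30] → before → no.
job3 [08:40, 14:10] → before → no.
job4 [11:40, 16:10] → before → no.
job5 [16:25, 17:05] → before → no.
job7 [21:10, 22:55] → after → no.
job8 [17:35, 22:20] → contains → no.
Result: none.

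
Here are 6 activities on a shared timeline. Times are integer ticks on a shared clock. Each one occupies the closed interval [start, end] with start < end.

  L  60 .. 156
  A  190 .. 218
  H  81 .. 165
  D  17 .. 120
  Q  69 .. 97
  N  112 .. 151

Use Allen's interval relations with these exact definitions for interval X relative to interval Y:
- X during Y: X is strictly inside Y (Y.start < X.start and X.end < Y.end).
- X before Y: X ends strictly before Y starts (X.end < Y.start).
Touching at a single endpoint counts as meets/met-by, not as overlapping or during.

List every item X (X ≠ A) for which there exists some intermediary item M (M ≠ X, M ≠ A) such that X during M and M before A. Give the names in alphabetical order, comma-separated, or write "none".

Target A = [190, 218].
Intermediaries M with M before A: D, H, L, N, Q.
Via D — items with X during D: Q.
Via H — items with X during H: N.
Via L — items with X during L: N, Q.
Via N — items with X during N: none.
Via Q — items with X during Q: none.
Union: N, Q.

N, Q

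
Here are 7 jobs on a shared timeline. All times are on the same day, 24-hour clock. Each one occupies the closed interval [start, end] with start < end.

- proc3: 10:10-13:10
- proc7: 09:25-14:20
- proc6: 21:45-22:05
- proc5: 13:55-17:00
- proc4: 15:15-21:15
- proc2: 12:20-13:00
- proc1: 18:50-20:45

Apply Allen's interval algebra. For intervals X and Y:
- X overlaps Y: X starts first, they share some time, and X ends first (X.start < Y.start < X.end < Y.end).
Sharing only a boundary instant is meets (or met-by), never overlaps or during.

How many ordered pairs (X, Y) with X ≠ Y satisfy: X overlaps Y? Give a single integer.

Checking all 42 ordered pairs for relation 'overlaps'; matching pairs in alphabetical order:
(proc5, proc4): proc5 overlaps proc4 ✓
(proc7, proc5): proc7 overlaps proc5 ✓
Count: 2.

2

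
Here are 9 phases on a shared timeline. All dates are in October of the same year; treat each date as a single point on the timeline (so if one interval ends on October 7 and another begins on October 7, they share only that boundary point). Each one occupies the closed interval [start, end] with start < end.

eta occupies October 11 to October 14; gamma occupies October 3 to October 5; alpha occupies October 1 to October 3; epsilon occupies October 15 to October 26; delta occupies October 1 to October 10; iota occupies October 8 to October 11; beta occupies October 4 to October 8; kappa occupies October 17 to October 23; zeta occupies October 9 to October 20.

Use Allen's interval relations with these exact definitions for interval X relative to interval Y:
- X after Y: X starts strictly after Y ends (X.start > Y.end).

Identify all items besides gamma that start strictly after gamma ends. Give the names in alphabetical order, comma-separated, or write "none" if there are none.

Target gamma = [October 3, October 5].
alpha [October 1, October 3] → meets → no.
beta [October 4, October 8] → overlapped-by → no.
delta [October 1, October 10] → contains → no.
epsilon [October 15, October 26] → after → yes.
eta [October 11, October 14] → after → yes.
iota [October 8, October 11] → after → yes.
kappa [October 17, October 23] → after → yes.
zeta [October 9, October 20] → after → yes.
Result: epsilon, eta, iota, kappa, zeta.

epsilon, eta, iota, kappa, zeta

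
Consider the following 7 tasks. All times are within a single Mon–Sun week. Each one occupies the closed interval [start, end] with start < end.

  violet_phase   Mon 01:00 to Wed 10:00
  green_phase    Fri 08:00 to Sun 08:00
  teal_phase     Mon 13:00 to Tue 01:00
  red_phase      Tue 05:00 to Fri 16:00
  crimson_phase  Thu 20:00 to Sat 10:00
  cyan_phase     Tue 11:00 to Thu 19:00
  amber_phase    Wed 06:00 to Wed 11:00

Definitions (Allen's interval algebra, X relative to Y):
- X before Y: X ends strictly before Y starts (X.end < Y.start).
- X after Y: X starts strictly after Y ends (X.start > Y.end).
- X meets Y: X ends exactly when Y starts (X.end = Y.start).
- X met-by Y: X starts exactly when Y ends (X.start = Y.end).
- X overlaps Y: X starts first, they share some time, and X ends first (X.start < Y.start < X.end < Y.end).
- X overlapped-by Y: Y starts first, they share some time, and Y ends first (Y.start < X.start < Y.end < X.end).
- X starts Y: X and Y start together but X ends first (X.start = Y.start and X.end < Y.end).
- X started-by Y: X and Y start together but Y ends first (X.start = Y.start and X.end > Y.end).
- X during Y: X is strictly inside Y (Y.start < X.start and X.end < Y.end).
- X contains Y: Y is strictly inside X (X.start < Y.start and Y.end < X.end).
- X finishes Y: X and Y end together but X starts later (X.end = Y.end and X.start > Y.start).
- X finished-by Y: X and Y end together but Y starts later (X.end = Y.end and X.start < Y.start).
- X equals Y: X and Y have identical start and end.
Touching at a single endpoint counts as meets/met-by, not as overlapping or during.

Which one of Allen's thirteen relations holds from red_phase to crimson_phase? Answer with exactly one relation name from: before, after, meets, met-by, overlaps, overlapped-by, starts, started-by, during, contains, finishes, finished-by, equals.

red_phase = [Tue 05:00, Fri 16:00]; crimson_phase = [Thu 20:00, Sat 10:00].
Compare endpoints: red_phase.start < crimson_phase.start, red_phase.start < crimson_phase.end, red_phase.end > crimson_phase.start, red_phase.end < crimson_phase.end.
That pattern is 'overlaps'.

overlaps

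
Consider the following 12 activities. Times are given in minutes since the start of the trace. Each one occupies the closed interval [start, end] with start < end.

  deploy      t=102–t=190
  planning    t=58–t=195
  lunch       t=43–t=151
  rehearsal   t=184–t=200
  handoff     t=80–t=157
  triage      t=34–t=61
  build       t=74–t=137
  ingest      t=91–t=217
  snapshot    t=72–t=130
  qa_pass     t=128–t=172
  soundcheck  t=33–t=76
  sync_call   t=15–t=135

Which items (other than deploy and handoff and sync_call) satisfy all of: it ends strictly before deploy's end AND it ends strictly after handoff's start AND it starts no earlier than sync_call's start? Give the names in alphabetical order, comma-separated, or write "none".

Conditions: its end is strictly before deploy's end (X.end < t=190) AND its end is strictly after handoff's start (X.end > t=80) AND its start is no earlier than sync_call's start (X.start >= t=15).
build: end t=137 < t=190? ✓; end t=137 > t=80? ✓; start t=74 >= t=15? ✓ → yes.
ingest: end t=217 < t=190? ✗; end t=217 > t=80? ✓; start t=91 >= t=15? ✓ → no.
lunch: end t=151 < t=190? ✓; end t=151 > t=80? ✓; start t=43 >= t=15? ✓ → yes.
planning: end t=195 < t=190? ✗; end t=195 > t=80? ✓; start t=58 >= t=15? ✓ → no.
qa_pass: end t=172 < t=190? ✓; end t=172 > t=80? ✓; start t=128 >= t=15? ✓ → yes.
rehearsal: end t=200 < t=190? ✗; end t=200 > t=80? ✓; start t=184 >= t=15? ✓ → no.
snapshot: end t=130 < t=190? ✓; end t=130 > t=80? ✓; start t=72 >= t=15? ✓ → yes.
soundcheck: end t=76 < t=190? ✓; end t=76 > t=80? ✗; start t=33 >= t=15? ✓ → no.
triage: end t=61 < t=190? ✓; end t=61 > t=80? ✗; start t=34 >= t=15? ✓ → no.
Result: build, lunch, qa_pass, snapshot.

build, lunch, qa_pass, snapshot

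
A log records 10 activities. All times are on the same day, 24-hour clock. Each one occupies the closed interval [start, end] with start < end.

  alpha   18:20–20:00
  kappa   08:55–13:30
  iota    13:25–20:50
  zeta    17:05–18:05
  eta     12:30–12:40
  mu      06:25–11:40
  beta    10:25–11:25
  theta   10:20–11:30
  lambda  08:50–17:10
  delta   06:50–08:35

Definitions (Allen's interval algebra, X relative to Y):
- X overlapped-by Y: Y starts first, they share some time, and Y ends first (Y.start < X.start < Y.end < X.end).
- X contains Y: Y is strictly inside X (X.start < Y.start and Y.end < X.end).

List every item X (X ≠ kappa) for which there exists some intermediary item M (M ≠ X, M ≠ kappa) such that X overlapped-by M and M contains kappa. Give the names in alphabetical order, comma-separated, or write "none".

Target kappa = [08:55, 13:30].
Intermediaries M with M contains kappa: lambda.
Via lambda — items with X overlapped-by lambda: iota, zeta.
Union: iota, zeta.

iota, zeta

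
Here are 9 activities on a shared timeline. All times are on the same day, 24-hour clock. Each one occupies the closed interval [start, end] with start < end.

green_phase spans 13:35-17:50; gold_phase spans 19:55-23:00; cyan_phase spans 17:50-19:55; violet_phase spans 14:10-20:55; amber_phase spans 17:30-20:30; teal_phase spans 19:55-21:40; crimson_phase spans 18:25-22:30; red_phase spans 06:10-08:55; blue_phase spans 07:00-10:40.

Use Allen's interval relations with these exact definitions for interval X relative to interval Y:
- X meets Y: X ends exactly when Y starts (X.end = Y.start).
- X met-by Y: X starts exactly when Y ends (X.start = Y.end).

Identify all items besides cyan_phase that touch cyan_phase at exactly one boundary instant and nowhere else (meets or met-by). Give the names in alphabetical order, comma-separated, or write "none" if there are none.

gold_phase, green_phase, teal_phase

Target cyan_phase = [17:50, 19:55].
amber_phase [17:30, 20:30] → contains → no.
blue_phase [07:00, 10:40] → before → no.
crimson_phase [18:25, 22:30] → overlapped-by → no.
gold_phase [19:55, 23:00] → met-by → yes.
green_phase [13:35, 17:50] → meets → yes.
red_phase [06:10, 08:55] → before → no.
teal_phase [19:55, 21:40] → met-by → yes.
violet_phase [14:10, 20:55] → contains → no.
Result: gold_phase, green_phase, teal_phase.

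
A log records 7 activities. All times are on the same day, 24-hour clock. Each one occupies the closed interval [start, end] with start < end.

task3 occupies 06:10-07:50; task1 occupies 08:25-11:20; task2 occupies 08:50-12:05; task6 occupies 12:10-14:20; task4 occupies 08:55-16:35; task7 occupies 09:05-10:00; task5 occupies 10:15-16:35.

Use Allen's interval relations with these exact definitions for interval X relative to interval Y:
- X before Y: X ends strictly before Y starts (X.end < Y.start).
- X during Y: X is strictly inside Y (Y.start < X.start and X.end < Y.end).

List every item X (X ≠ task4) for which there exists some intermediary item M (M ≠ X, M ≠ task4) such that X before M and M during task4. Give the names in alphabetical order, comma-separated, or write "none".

Target task4 = [08:55, 16:35].
Intermediaries M with M during task4: task6, task7.
Via task6 — items with X before task6: task1, task2, task3, task7.
Via task7 — items with X before task7: task3.
Union: task1, task2, task3, task7.

task1, task2, task3, task7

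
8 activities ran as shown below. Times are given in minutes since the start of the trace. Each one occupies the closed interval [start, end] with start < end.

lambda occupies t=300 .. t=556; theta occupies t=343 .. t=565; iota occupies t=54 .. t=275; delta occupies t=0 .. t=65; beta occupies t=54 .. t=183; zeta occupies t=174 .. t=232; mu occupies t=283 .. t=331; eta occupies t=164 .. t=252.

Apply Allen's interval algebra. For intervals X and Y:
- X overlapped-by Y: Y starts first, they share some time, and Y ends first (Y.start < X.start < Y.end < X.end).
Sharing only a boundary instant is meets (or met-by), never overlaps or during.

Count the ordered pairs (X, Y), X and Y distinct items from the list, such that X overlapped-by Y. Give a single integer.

6

Checking all 56 ordered pairs for relation 'overlapped-by'; matching pairs in alphabetical order:
(beta, delta): beta overlapped-by delta ✓
(eta, beta): eta overlapped-by beta ✓
(iota, delta): iota overlapped-by delta ✓
(lambda, mu): lambda overlapped-by mu ✓
(theta, lambda): theta overlapped-by lambda ✓
(zeta, beta): zeta overlapped-by beta ✓
Count: 6.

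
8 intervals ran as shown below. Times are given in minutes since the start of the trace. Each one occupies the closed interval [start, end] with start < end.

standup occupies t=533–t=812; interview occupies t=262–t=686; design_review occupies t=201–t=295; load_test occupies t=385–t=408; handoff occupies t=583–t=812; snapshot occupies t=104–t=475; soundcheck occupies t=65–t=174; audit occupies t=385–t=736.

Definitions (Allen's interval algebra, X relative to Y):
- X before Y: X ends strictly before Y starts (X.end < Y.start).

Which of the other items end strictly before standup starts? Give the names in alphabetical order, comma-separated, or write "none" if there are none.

Target standup = [t=533, t=812].
audit [t=385, t=736] → overlaps → no.
design_review [t=201, t=295] → before → yes.
handoff [t=583, t=812] → finishes → no.
interview [t=262, t=686] → overlaps → no.
load_test [t=385, t=408] → before → yes.
snapshot [t=104, t=475] → before → yes.
soundcheck [t=65, t=174] → before → yes.
Result: design_review, load_test, snapshot, soundcheck.

design_review, load_test, snapshot, soundcheck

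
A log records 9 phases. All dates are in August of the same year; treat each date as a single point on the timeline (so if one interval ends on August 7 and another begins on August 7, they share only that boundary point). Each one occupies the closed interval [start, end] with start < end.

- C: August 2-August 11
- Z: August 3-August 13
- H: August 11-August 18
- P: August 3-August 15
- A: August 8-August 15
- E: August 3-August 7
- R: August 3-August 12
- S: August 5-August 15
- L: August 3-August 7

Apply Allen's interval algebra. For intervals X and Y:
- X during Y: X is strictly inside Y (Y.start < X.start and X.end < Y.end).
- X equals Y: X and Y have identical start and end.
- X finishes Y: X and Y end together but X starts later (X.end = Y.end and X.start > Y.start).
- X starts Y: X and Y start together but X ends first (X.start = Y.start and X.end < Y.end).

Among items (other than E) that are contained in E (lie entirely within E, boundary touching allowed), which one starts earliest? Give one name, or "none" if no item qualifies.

L

Target E = [August 3, August 7].
A [August 8, August 15] → after → excluded.
C [August 2, August 11] → contains → excluded.
H [August 11, August 18] → after → excluded.
L [August 3, August 7] → equals → candidate.
P [August 3, August 15] → started-by → excluded.
R [August 3, August 12] → started-by → excluded.
S [August 5, August 15] → overlapped-by → excluded.
Z [August 3, August 13] → started-by → excluded.
Among candidates, earliest start is August 3 → L.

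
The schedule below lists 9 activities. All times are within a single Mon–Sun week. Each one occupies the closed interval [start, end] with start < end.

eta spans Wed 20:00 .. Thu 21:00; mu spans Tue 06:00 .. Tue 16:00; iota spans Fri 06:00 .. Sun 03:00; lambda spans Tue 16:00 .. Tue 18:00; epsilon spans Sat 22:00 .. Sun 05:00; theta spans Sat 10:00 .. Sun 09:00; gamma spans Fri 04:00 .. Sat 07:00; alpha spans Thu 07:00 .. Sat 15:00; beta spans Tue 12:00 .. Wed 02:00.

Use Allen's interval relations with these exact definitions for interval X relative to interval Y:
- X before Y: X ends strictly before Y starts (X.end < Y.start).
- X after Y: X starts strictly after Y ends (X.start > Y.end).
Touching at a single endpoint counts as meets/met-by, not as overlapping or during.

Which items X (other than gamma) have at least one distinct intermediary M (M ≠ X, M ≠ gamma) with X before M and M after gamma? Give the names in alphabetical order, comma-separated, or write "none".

alpha, beta, eta, lambda, mu

Target gamma = [Fri 04:00, Sat 07:00].
Intermediaries M with M after gamma: epsilon, theta.
Via epsilon — items with X before epsilon: alpha, beta, eta, lambda, mu.
Via theta — items with X before theta: beta, eta, lambda, mu.
Union: alpha, beta, eta, lambda, mu.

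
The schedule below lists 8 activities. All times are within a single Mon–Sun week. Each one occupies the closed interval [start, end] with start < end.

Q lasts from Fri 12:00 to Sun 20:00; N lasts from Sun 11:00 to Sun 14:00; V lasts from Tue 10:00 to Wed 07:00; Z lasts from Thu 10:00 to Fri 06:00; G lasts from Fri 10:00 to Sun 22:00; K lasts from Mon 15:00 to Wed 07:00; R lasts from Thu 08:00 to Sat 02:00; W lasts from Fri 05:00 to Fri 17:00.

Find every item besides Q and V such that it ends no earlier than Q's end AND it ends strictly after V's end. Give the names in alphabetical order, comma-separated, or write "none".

G

Conditions: its end is no earlier than Q's end (X.end >= Sun 20:00) AND its end is strictly after V's end (X.end > Wed 07:00).
G: end Sun 22:00 >= Sun 20:00? ✓; end Sun 22:00 > Wed 07:00? ✓ → yes.
K: end Wed 07:00 >= Sun 20:00? ✗; end Wed 07:00 > Wed 07:00? ✗ → no.
N: end Sun 14:00 >= Sun 20:00? ✗; end Sun 14:00 > Wed 07:00? ✓ → no.
R: end Sat 02:00 >= Sun 20:00? ✗; end Sat 02:00 > Wed 07:00? ✓ → no.
W: end Fri 17:00 >= Sun 20:00? ✗; end Fri 17:00 > Wed 07:00? ✓ → no.
Z: end Fri 06:00 >= Sun 20:00? ✗; end Fri 06:00 > Wed 07:00? ✓ → no.
Result: G.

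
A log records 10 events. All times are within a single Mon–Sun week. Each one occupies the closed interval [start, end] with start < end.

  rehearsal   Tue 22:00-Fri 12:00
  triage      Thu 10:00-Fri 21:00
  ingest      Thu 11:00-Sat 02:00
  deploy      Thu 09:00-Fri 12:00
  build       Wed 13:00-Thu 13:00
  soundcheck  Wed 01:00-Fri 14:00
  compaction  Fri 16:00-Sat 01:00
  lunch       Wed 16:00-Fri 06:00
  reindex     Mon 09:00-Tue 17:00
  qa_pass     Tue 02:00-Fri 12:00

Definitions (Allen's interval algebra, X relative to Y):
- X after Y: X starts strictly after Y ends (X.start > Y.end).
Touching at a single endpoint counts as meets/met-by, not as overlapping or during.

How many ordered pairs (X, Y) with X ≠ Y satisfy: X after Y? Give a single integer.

Checking all 90 ordered pairs for relation 'after'; matching pairs in alphabetical order:
(build, reindex): build after reindex ✓
(compaction, build): compaction after build ✓
(compaction, deploy): compaction after deploy ✓
(compaction, lunch): compaction after lunch ✓
(compaction, qa_pass): compaction after qa_pass ✓
(compaction, rehearsal): compaction after rehearsal ✓
(compaction, reindex): compaction after reindex ✓
(compaction, soundcheck): compaction after soundcheck ✓
(deploy, reindex): deploy after reindex ✓
(ingest, reindex): ingest after reindex ✓
(lunch, reindex): lunch after reindex ✓
(rehearsal, reindex): rehearsal after reindex ✓
(soundcheck, reindex): soundcheck after reindex ✓
(triage, reindex): triage after reindex ✓
Count: 14.

14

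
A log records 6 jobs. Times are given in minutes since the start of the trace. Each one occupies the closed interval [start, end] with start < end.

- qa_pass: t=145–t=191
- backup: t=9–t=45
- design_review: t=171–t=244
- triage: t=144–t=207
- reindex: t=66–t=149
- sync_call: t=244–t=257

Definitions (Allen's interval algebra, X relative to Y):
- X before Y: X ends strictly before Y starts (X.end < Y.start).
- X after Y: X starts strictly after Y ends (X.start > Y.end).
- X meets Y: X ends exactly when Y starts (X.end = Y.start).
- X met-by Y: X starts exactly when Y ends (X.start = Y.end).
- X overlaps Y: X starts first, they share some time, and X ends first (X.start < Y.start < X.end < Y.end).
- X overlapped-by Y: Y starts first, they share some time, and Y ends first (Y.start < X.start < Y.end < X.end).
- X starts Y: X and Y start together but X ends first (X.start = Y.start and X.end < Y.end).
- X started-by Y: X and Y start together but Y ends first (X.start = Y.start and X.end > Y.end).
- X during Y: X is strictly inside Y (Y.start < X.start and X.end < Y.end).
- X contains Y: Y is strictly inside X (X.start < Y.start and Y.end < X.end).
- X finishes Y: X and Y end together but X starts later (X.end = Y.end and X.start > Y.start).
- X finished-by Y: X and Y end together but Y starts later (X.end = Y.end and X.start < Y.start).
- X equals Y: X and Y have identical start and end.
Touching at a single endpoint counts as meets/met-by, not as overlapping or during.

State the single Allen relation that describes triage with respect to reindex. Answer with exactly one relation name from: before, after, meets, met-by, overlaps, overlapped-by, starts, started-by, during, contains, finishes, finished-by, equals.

triage = [t=144, t=207]; reindex = [t=66, t=149].
Compare endpoints: triage.start > reindex.start, triage.start < reindex.end, triage.end > reindex.start, triage.end > reindex.end.
That pattern is 'overlapped-by'.

overlapped-by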